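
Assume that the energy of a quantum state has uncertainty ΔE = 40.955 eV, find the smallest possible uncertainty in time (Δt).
8.036 as

Using the energy-time uncertainty principle:
ΔEΔt ≥ ℏ/2

The minimum uncertainty in time is:
Δt_min = ℏ/(2ΔE)
Δt_min = (1.055e-34 J·s) / (2 × 6.562e-18 J)
Δt_min = 8.036e-18 s = 8.036 as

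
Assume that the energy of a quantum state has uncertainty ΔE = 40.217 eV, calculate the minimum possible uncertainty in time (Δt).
8.183 as

Using the energy-time uncertainty principle:
ΔEΔt ≥ ℏ/2

The minimum uncertainty in time is:
Δt_min = ℏ/(2ΔE)
Δt_min = (1.055e-34 J·s) / (2 × 6.443e-18 J)
Δt_min = 8.183e-18 s = 8.183 as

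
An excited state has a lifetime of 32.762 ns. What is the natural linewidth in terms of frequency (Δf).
2.429 MHz

Using the energy-time uncertainty principle and E = hf:
ΔEΔt ≥ ℏ/2
hΔf·Δt ≥ ℏ/2

The minimum frequency uncertainty is:
Δf = ℏ/(2hτ) = 1/(4πτ)
Δf = 1/(4π × 3.276e-08 s)
Δf = 2.429e+06 Hz = 2.429 MHz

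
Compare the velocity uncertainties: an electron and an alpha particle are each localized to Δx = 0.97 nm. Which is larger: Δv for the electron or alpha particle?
The electron has the larger minimum velocity uncertainty, by a ratio of 7294.3.

For both particles, Δp_min = ℏ/(2Δx) = 5.436e-26 kg·m/s (same for both).

The velocity uncertainty is Δv = Δp/m:
- electron: Δv = 5.436e-26 / 9.109e-31 = 5.967e+04 m/s = 59.674 km/s
- alpha particle: Δv = 5.436e-26 / 6.645e-27 = 8.181e+00 m/s = 8.181 m/s

Ratio: 5.967e+04 / 8.181e+00 = 7294.3

The lighter particle has larger velocity uncertainty because Δv ∝ 1/m.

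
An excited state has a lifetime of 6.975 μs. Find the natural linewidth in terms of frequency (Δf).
11.409 kHz

Using the energy-time uncertainty principle and E = hf:
ΔEΔt ≥ ℏ/2
hΔf·Δt ≥ ℏ/2

The minimum frequency uncertainty is:
Δf = ℏ/(2hτ) = 1/(4πτ)
Δf = 1/(4π × 6.975e-06 s)
Δf = 1.141e+04 Hz = 11.409 kHz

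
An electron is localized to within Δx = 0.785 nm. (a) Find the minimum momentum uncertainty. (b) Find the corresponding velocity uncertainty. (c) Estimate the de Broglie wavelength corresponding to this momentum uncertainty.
(a) Δp_min = 6.717 × 10^-26 kg·m/s
(b) Δv_min = 73.737 km/s
(c) λ_dB = 9.865 nm

Step-by-step:

(a) From the uncertainty principle:
Δp_min = ℏ/(2Δx) = (1.055e-34 J·s)/(2 × 7.850e-10 m) = 6.717e-26 kg·m/s

(b) The velocity uncertainty:
Δv = Δp/m = (6.717e-26 kg·m/s)/(9.109e-31 kg) = 7.374e+04 m/s = 73.737 km/s

(c) The de Broglie wavelength for this momentum:
λ = h/p = (6.626e-34 J·s)/(6.717e-26 kg·m/s) = 9.865e-09 m = 9.865 nm

Note: The de Broglie wavelength is comparable to the localization size, as expected from wave-particle duality.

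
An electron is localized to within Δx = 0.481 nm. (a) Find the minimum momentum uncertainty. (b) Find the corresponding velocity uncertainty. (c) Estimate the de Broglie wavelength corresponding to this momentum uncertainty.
(a) Δp_min = 1.096 × 10^-25 kg·m/s
(b) Δv_min = 120.341 km/s
(c) λ_dB = 6.044 nm

Step-by-step:

(a) From the uncertainty principle:
Δp_min = ℏ/(2Δx) = (1.055e-34 J·s)/(2 × 4.810e-10 m) = 1.096e-25 kg·m/s

(b) The velocity uncertainty:
Δv = Δp/m = (1.096e-25 kg·m/s)/(9.109e-31 kg) = 1.203e+05 m/s = 120.341 km/s

(c) The de Broglie wavelength for this momentum:
λ = h/p = (6.626e-34 J·s)/(1.096e-25 kg·m/s) = 6.044e-09 m = 6.044 nm

Note: The de Broglie wavelength is comparable to the localization size, as expected from wave-particle duality.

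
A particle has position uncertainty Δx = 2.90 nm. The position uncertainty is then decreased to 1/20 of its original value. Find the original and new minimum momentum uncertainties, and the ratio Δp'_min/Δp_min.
Original Δp_min = 1.818 × 10^-26 kg·m/s; new Δp'_min = 3.636 × 10^-25 kg·m/s; ratio Δp'_min/Δp_min = 20.

From the uncertainty principle ΔxΔp ≥ ℏ/2, the minimum momentum uncertainty is Δp_min = ℏ/(2Δx).

Original (Δx = 2.90 nm = 2.900e-09 m):
Δp_min = (1.055e-34 J·s)/(2 × 2.900e-09 m) = 1.818e-26 kg·m/s

When Δx → (1/20)Δx:
Δp'_min = ℏ/(2 × (1/20)Δx) = 20 × ℏ/(2Δx) = 20 × Δp_min
Δp'_min = 20 × 1.818e-26 kg·m/s = 3.636e-25 kg·m/s

Since Δp_min ∝ 1/Δx, when Δx is decreased to 1/20 of its original value, Δp_min increases to 20 times its original value.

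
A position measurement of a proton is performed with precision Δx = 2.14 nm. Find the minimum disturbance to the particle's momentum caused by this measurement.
2.464 × 10^-26 kg·m/s

The uncertainty principle implies that measuring position disturbs momentum:
ΔxΔp ≥ ℏ/2

When we measure position with precision Δx, we necessarily introduce a momentum uncertainty:
Δp ≥ ℏ/(2Δx)
Δp_min = (1.055e-34 J·s) / (2 × 2.140e-09 m)
Δp_min = 2.464e-26 kg·m/s

The more precisely we measure position, the greater the momentum disturbance.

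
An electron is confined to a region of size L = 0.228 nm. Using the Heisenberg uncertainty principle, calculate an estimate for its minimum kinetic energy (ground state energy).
183.229 meV

Using the uncertainty principle to estimate ground state energy:

1. The position uncertainty is approximately the confinement size:
   Δx ≈ L = 2.280e-10 m

2. From ΔxΔp ≥ ℏ/2, the minimum momentum uncertainty is:
   Δp ≈ ℏ/(2L) = 2.313e-25 kg·m/s

3. The kinetic energy is approximately:
   KE ≈ (Δp)²/(2m) = (2.313e-25)²/(2 × 9.109e-31 kg)
   KE ≈ 2.936e-20 J = 183.229 meV

This is an order-of-magnitude estimate of the ground state energy.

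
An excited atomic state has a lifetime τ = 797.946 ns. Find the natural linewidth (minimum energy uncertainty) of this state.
412.441 peV

Using the energy-time uncertainty principle:
ΔEΔt ≥ ℏ/2

The lifetime τ represents the time uncertainty Δt.
The natural linewidth (minimum energy uncertainty) is:

ΔE = ℏ/(2τ)
ΔE = (1.055e-34 J·s) / (2 × 7.979e-07 s)
ΔE = 6.608e-29 J = 412.441 peV

This natural linewidth limits the precision of spectroscopic measurements.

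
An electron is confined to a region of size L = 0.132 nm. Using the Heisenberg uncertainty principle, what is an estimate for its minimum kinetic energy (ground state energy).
546.657 meV

Using the uncertainty principle to estimate ground state energy:

1. The position uncertainty is approximately the confinement size:
   Δx ≈ L = 1.320e-10 m

2. From ΔxΔp ≥ ℏ/2, the minimum momentum uncertainty is:
   Δp ≈ ℏ/(2L) = 3.995e-25 kg·m/s

3. The kinetic energy is approximately:
   KE ≈ (Δp)²/(2m) = (3.995e-25)²/(2 × 9.109e-31 kg)
   KE ≈ 8.758e-20 J = 546.657 meV

This is an order-of-magnitude estimate of the ground state energy.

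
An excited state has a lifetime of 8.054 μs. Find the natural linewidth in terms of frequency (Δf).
9.880 kHz

Using the energy-time uncertainty principle and E = hf:
ΔEΔt ≥ ℏ/2
hΔf·Δt ≥ ℏ/2

The minimum frequency uncertainty is:
Δf = ℏ/(2hτ) = 1/(4πτ)
Δf = 1/(4π × 8.054e-06 s)
Δf = 9.880e+03 Hz = 9.880 kHz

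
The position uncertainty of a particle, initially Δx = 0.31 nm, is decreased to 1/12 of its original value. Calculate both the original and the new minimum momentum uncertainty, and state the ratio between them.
Original Δp_min = 1.701 × 10^-25 kg·m/s; new Δp'_min = 2.041 × 10^-24 kg·m/s; ratio Δp'_min/Δp_min = 12.

From the uncertainty principle ΔxΔp ≥ ℏ/2, the minimum momentum uncertainty is Δp_min = ℏ/(2Δx).

Original (Δx = 0.31 nm = 3.100e-10 m):
Δp_min = (1.055e-34 J·s)/(2 × 3.100e-10 m) = 1.701e-25 kg·m/s

When Δx → (1/12)Δx:
Δp'_min = ℏ/(2 × (1/12)Δx) = 12 × ℏ/(2Δx) = 12 × Δp_min
Δp'_min = 12 × 1.701e-25 kg·m/s = 2.041e-24 kg·m/s

Since Δp_min ∝ 1/Δx, when Δx is decreased to 1/12 of its original value, Δp_min increases to 12 times its original value.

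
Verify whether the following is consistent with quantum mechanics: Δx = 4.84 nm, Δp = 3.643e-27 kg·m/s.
No, it violates the uncertainty principle (impossible measurement).

Calculate the product ΔxΔp:
ΔxΔp = (4.840e-09 m) × (3.643e-27 kg·m/s)
ΔxΔp = 1.763e-35 J·s

Compare to the minimum allowed value ℏ/2:
ℏ/2 = 5.273e-35 J·s

Since ΔxΔp = 1.763e-35 J·s < 5.273e-35 J·s = ℏ/2,
the measurement violates the uncertainty principle.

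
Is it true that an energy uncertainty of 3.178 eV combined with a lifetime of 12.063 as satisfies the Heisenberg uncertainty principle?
No, it violates the uncertainty relation.

Calculate the product ΔEΔt:
ΔE = 3.178 eV = 5.092e-19 J
ΔEΔt = (5.092e-19 J) × (1.206e-17 s)
ΔEΔt = 6.142e-36 J·s

Compare to the minimum allowed value ℏ/2:
ℏ/2 = 5.273e-35 J·s

Since ΔEΔt = 6.142e-36 J·s < 5.273e-35 J·s = ℏ/2,
this violates the uncertainty relation.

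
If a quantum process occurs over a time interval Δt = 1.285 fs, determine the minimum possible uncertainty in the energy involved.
256.114 meV

Using the energy-time uncertainty principle:
ΔEΔt ≥ ℏ/2

The minimum uncertainty in energy is:
ΔE_min = ℏ/(2Δt)
ΔE_min = (1.055e-34 J·s) / (2 × 1.285e-15 s)
ΔE_min = 4.103e-20 J = 256.114 meV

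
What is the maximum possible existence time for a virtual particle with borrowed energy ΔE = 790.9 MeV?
4.161 × 10^-25 s

Using the energy-time uncertainty principle:
ΔEΔt ≥ ℏ/2

For a virtual particle borrowing energy ΔE, the maximum lifetime is:
Δt_max = ℏ/(2ΔE)

Converting energy:
ΔE = 790.9 MeV = 1.267e-10 J

Δt_max = (1.055e-34 J·s) / (2 × 1.267e-10 J)
Δt_max = 4.161e-25 s = 4.161 × 10^-25 s

Virtual particles with higher borrowed energy exist for shorter times.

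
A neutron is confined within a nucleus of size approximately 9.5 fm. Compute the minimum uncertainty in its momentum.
5.550 × 10^-21 kg·m/s

Using the Heisenberg uncertainty principle:
ΔxΔp ≥ ℏ/2

With Δx ≈ L = 9.500e-15 m (the confinement size):
Δp_min = ℏ/(2Δx)
Δp_min = (1.055e-34 J·s) / (2 × 9.500e-15 m)
Δp_min = 5.550e-21 kg·m/s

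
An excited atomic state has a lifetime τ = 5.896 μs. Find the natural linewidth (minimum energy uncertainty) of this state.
55.819 peV

Using the energy-time uncertainty principle:
ΔEΔt ≥ ℏ/2

The lifetime τ represents the time uncertainty Δt.
The natural linewidth (minimum energy uncertainty) is:

ΔE = ℏ/(2τ)
ΔE = (1.055e-34 J·s) / (2 × 5.896e-06 s)
ΔE = 8.943e-30 J = 55.819 peV

This natural linewidth limits the precision of spectroscopic measurements.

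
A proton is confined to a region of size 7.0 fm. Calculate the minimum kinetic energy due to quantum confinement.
105.866 keV

Using the uncertainty principle:

1. Position uncertainty: Δx ≈ 7.000e-15 m
2. Minimum momentum uncertainty: Δp = ℏ/(2Δx) = 7.533e-21 kg·m/s
3. Minimum kinetic energy:
   KE = (Δp)²/(2m) = (7.533e-21)²/(2 × 1.673e-27 kg)
   KE = 1.696e-14 J = 105.866 keV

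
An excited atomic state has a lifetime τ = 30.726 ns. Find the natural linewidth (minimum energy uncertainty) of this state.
10.711 neV

Using the energy-time uncertainty principle:
ΔEΔt ≥ ℏ/2

The lifetime τ represents the time uncertainty Δt.
The natural linewidth (minimum energy uncertainty) is:

ΔE = ℏ/(2τ)
ΔE = (1.055e-34 J·s) / (2 × 3.073e-08 s)
ΔE = 1.716e-27 J = 10.711 neV

This natural linewidth limits the precision of spectroscopic measurements.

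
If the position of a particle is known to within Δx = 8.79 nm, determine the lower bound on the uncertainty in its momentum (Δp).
5.999 × 10^-27 kg·m/s

Using the Heisenberg uncertainty principle:
ΔxΔp ≥ ℏ/2

The minimum uncertainty in momentum is:
Δp_min = ℏ/(2Δx)
Δp_min = (1.055e-34 J·s) / (2 × 8.790e-09 m)
Δp_min = 5.999e-27 kg·m/s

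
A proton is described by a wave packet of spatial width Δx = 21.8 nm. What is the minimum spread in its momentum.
2.419 × 10^-27 kg·m/s

For a wave packet, the spatial width Δx and momentum spread Δp are related by the uncertainty principle:
ΔxΔp ≥ ℏ/2

The minimum momentum spread is:
Δp_min = ℏ/(2Δx)
Δp_min = (1.055e-34 J·s) / (2 × 2.180e-08 m)
Δp_min = 2.419e-27 kg·m/s

A wave packet cannot have both a well-defined position and well-defined momentum.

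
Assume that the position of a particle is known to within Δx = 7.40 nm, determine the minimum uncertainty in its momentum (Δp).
7.125 × 10^-27 kg·m/s

Using the Heisenberg uncertainty principle:
ΔxΔp ≥ ℏ/2

The minimum uncertainty in momentum is:
Δp_min = ℏ/(2Δx)
Δp_min = (1.055e-34 J·s) / (2 × 7.400e-09 m)
Δp_min = 7.125e-27 kg·m/s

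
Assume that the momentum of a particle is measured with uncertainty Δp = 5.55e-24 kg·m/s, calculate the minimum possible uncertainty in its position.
9.501 pm

Using the Heisenberg uncertainty principle:
ΔxΔp ≥ ℏ/2

The minimum uncertainty in position is:
Δx_min = ℏ/(2Δp)
Δx_min = (1.055e-34 J·s) / (2 × 5.550e-24 kg·m/s)
Δx_min = 9.501e-12 m = 9.501 pm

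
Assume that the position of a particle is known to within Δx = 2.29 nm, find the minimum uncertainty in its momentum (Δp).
2.303 × 10^-26 kg·m/s

Using the Heisenberg uncertainty principle:
ΔxΔp ≥ ℏ/2

The minimum uncertainty in momentum is:
Δp_min = ℏ/(2Δx)
Δp_min = (1.055e-34 J·s) / (2 × 2.290e-09 m)
Δp_min = 2.303e-26 kg·m/s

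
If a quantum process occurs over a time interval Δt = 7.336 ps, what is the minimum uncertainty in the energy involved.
44.862 μeV

Using the energy-time uncertainty principle:
ΔEΔt ≥ ℏ/2

The minimum uncertainty in energy is:
ΔE_min = ℏ/(2Δt)
ΔE_min = (1.055e-34 J·s) / (2 × 7.336e-12 s)
ΔE_min = 7.188e-24 J = 44.862 μeV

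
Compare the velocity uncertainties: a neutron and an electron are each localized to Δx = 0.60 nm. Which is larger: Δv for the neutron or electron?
The electron has the larger minimum velocity uncertainty, by a ratio of 1838.7.

For both particles, Δp_min = ℏ/(2Δx) = 8.788e-26 kg·m/s (same for both).

The velocity uncertainty is Δv = Δp/m:
- neutron: Δv = 8.788e-26 / 1.675e-27 = 5.247e+01 m/s = 52.469 m/s
- electron: Δv = 8.788e-26 / 9.109e-31 = 9.647e+04 m/s = 96.473 km/s

Ratio: 9.647e+04 / 5.247e+01 = 1838.7

The lighter particle has larger velocity uncertainty because Δv ∝ 1/m.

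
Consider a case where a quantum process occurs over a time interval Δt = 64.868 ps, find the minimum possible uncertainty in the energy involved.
5.073 μeV

Using the energy-time uncertainty principle:
ΔEΔt ≥ ℏ/2

The minimum uncertainty in energy is:
ΔE_min = ℏ/(2Δt)
ΔE_min = (1.055e-34 J·s) / (2 × 6.487e-11 s)
ΔE_min = 8.129e-25 J = 5.073 μeV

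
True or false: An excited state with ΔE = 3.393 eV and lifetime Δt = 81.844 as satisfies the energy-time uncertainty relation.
No, it violates the uncertainty relation.

Calculate the product ΔEΔt:
ΔE = 3.393 eV = 5.436e-19 J
ΔEΔt = (5.436e-19 J) × (8.184e-17 s)
ΔEΔt = 4.449e-35 J·s

Compare to the minimum allowed value ℏ/2:
ℏ/2 = 5.273e-35 J·s

Since ΔEΔt = 4.449e-35 J·s < 5.273e-35 J·s = ℏ/2,
this violates the uncertainty relation.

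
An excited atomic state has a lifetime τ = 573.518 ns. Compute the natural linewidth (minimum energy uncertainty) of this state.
573.837 peV

Using the energy-time uncertainty principle:
ΔEΔt ≥ ℏ/2

The lifetime τ represents the time uncertainty Δt.
The natural linewidth (minimum energy uncertainty) is:

ΔE = ℏ/(2τ)
ΔE = (1.055e-34 J·s) / (2 × 5.735e-07 s)
ΔE = 9.194e-29 J = 573.837 peV

This natural linewidth limits the precision of spectroscopic measurements.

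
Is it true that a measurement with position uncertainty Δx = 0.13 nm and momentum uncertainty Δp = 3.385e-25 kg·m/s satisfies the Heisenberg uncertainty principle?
No, it violates the uncertainty principle (impossible measurement).

Calculate the product ΔxΔp:
ΔxΔp = (1.300e-10 m) × (3.385e-25 kg·m/s)
ΔxΔp = 4.401e-35 J·s

Compare to the minimum allowed value ℏ/2:
ℏ/2 = 5.273e-35 J·s

Since ΔxΔp = 4.401e-35 J·s < 5.273e-35 J·s = ℏ/2,
the measurement violates the uncertainty principle.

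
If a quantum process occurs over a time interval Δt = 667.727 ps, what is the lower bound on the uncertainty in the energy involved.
492.875 neV

Using the energy-time uncertainty principle:
ΔEΔt ≥ ℏ/2

The minimum uncertainty in energy is:
ΔE_min = ℏ/(2Δt)
ΔE_min = (1.055e-34 J·s) / (2 × 6.677e-10 s)
ΔE_min = 7.897e-26 J = 492.875 neV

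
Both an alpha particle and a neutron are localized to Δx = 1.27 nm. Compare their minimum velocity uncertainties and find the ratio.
The neutron has the larger minimum velocity uncertainty, by a ratio of 4.0.

For both particles, Δp_min = ℏ/(2Δx) = 4.152e-26 kg·m/s (same for both).

The velocity uncertainty is Δv = Δp/m:
- alpha particle: Δv = 4.152e-26 / 6.645e-27 = 6.248e+00 m/s = 6.248 m/s
- neutron: Δv = 4.152e-26 / 1.675e-27 = 2.479e+01 m/s = 24.788 m/s

Ratio: 2.479e+01 / 6.248e+00 = 4.0

The lighter particle has larger velocity uncertainty because Δv ∝ 1/m.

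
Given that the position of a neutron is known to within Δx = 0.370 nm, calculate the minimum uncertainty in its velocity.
85.084 m/s

Using the Heisenberg uncertainty principle and Δp = mΔv:
ΔxΔp ≥ ℏ/2
Δx(mΔv) ≥ ℏ/2

The minimum uncertainty in velocity is:
Δv_min = ℏ/(2mΔx)
Δv_min = (1.055e-34 J·s) / (2 × 1.675e-27 kg × 3.700e-10 m)
Δv_min = 8.508e+01 m/s = 85.084 m/s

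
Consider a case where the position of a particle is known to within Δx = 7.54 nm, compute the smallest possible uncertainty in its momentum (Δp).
6.993 × 10^-27 kg·m/s

Using the Heisenberg uncertainty principle:
ΔxΔp ≥ ℏ/2

The minimum uncertainty in momentum is:
Δp_min = ℏ/(2Δx)
Δp_min = (1.055e-34 J·s) / (2 × 7.540e-09 m)
Δp_min = 6.993e-27 kg·m/s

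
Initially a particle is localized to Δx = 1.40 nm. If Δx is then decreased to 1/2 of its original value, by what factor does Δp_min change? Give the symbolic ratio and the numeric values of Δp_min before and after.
Original Δp_min = 3.766 × 10^-26 kg·m/s; new Δp'_min = 7.533 × 10^-26 kg·m/s; ratio Δp'_min/Δp_min = 2.

From the uncertainty principle ΔxΔp ≥ ℏ/2, the minimum momentum uncertainty is Δp_min = ℏ/(2Δx).

Original (Δx = 1.40 nm = 1.400e-09 m):
Δp_min = (1.055e-34 J·s)/(2 × 1.400e-09 m) = 3.766e-26 kg·m/s

When Δx → (1/2)Δx:
Δp'_min = ℏ/(2 × (1/2)Δx) = 2 × ℏ/(2Δx) = 2 × Δp_min
Δp'_min = 2 × 3.766e-26 kg·m/s = 7.533e-26 kg·m/s

Since Δp_min ∝ 1/Δx, when Δx is decreased to 1/2 of its original value, Δp_min increases to 2 times its original value.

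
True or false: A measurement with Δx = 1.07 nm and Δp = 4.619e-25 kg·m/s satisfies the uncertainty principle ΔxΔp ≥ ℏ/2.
Yes, it satisfies the uncertainty principle.

Calculate the product ΔxΔp:
ΔxΔp = (1.070e-09 m) × (4.619e-25 kg·m/s)
ΔxΔp = 4.942e-34 J·s

Compare to the minimum allowed value ℏ/2:
ℏ/2 = 5.273e-35 J·s

Since ΔxΔp = 4.942e-34 J·s ≥ 5.273e-35 J·s = ℏ/2,
the measurement satisfies the uncertainty principle.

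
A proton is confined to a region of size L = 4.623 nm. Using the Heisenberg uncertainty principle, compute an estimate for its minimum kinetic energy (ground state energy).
242.720 neV

Using the uncertainty principle to estimate ground state energy:

1. The position uncertainty is approximately the confinement size:
   Δx ≈ L = 4.623e-09 m

2. From ΔxΔp ≥ ℏ/2, the minimum momentum uncertainty is:
   Δp ≈ ℏ/(2L) = 1.141e-26 kg·m/s

3. The kinetic energy is approximately:
   KE ≈ (Δp)²/(2m) = (1.141e-26)²/(2 × 1.673e-27 kg)
   KE ≈ 3.889e-26 J = 242.720 neV

This is an order-of-magnitude estimate of the ground state energy.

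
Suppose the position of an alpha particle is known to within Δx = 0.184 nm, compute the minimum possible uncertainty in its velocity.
43.128 m/s

Using the Heisenberg uncertainty principle and Δp = mΔv:
ΔxΔp ≥ ℏ/2
Δx(mΔv) ≥ ℏ/2

The minimum uncertainty in velocity is:
Δv_min = ℏ/(2mΔx)
Δv_min = (1.055e-34 J·s) / (2 × 6.645e-27 kg × 1.840e-10 m)
Δv_min = 4.313e+01 m/s = 43.128 m/s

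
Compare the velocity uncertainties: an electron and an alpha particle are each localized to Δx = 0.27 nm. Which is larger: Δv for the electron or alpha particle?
The electron has the larger minimum velocity uncertainty, by a ratio of 7294.3.

For both particles, Δp_min = ℏ/(2Δx) = 1.953e-25 kg·m/s (same for both).

The velocity uncertainty is Δv = Δp/m:
- electron: Δv = 1.953e-25 / 9.109e-31 = 2.144e+05 m/s = 214.385 km/s
- alpha particle: Δv = 1.953e-25 / 6.645e-27 = 2.939e+01 m/s = 29.391 m/s

Ratio: 2.144e+05 / 2.939e+01 = 7294.3

The lighter particle has larger velocity uncertainty because Δv ∝ 1/m.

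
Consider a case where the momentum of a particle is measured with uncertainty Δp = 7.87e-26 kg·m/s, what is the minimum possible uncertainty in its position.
669.995 pm

Using the Heisenberg uncertainty principle:
ΔxΔp ≥ ℏ/2

The minimum uncertainty in position is:
Δx_min = ℏ/(2Δp)
Δx_min = (1.055e-34 J·s) / (2 × 7.870e-26 kg·m/s)
Δx_min = 6.700e-10 m = 669.995 pm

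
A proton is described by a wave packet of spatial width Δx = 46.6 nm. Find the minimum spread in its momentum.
1.132 × 10^-27 kg·m/s

For a wave packet, the spatial width Δx and momentum spread Δp are related by the uncertainty principle:
ΔxΔp ≥ ℏ/2

The minimum momentum spread is:
Δp_min = ℏ/(2Δx)
Δp_min = (1.055e-34 J·s) / (2 × 4.660e-08 m)
Δp_min = 1.132e-27 kg·m/s

A wave packet cannot have both a well-defined position and well-defined momentum.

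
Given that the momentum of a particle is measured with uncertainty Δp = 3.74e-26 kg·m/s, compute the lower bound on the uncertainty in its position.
1.410 nm

Using the Heisenberg uncertainty principle:
ΔxΔp ≥ ℏ/2

The minimum uncertainty in position is:
Δx_min = ℏ/(2Δp)
Δx_min = (1.055e-34 J·s) / (2 × 3.740e-26 kg·m/s)
Δx_min = 1.410e-09 m = 1.410 nm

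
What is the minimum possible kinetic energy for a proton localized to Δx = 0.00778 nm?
85.703 meV

Localizing a particle requires giving it sufficient momentum uncertainty:

1. From uncertainty principle: Δp ≥ ℏ/(2Δx)
   Δp_min = (1.055e-34 J·s) / (2 × 7.780e-12 m)
   Δp_min = 6.777e-24 kg·m/s

2. This momentum uncertainty corresponds to kinetic energy:
   KE ≈ (Δp)²/(2m) = (6.777e-24)²/(2 × 1.673e-27 kg)
   KE = 1.373e-20 J = 85.703 meV

Tighter localization requires more energy.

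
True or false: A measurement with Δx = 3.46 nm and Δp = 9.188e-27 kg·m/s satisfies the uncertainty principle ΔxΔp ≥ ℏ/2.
No, it violates the uncertainty principle (impossible measurement).

Calculate the product ΔxΔp:
ΔxΔp = (3.460e-09 m) × (9.188e-27 kg·m/s)
ΔxΔp = 3.179e-35 J·s

Compare to the minimum allowed value ℏ/2:
ℏ/2 = 5.273e-35 J·s

Since ΔxΔp = 3.179e-35 J·s < 5.273e-35 J·s = ℏ/2,
the measurement violates the uncertainty principle.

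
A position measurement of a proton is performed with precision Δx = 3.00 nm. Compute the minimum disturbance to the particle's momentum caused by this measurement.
1.758 × 10^-26 kg·m/s

The uncertainty principle implies that measuring position disturbs momentum:
ΔxΔp ≥ ℏ/2

When we measure position with precision Δx, we necessarily introduce a momentum uncertainty:
Δp ≥ ℏ/(2Δx)
Δp_min = (1.055e-34 J·s) / (2 × 3.000e-09 m)
Δp_min = 1.758e-26 kg·m/s

The more precisely we measure position, the greater the momentum disturbance.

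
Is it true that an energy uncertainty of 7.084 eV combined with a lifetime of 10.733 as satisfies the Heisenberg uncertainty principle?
No, it violates the uncertainty relation.

Calculate the product ΔEΔt:
ΔE = 7.084 eV = 1.135e-18 J
ΔEΔt = (1.135e-18 J) × (1.073e-17 s)
ΔEΔt = 1.218e-35 J·s

Compare to the minimum allowed value ℏ/2:
ℏ/2 = 5.273e-35 J·s

Since ΔEΔt = 1.218e-35 J·s < 5.273e-35 J·s = ℏ/2,
this violates the uncertainty relation.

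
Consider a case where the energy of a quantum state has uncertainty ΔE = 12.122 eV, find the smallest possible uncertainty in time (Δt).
27.149 as

Using the energy-time uncertainty principle:
ΔEΔt ≥ ℏ/2

The minimum uncertainty in time is:
Δt_min = ℏ/(2ΔE)
Δt_min = (1.055e-34 J·s) / (2 × 1.942e-18 J)
Δt_min = 2.715e-17 s = 27.149 as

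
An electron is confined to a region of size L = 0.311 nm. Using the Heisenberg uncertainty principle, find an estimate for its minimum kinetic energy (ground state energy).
98.479 meV

Using the uncertainty principle to estimate ground state energy:

1. The position uncertainty is approximately the confinement size:
   Δx ≈ L = 3.110e-10 m

2. From ΔxΔp ≥ ℏ/2, the minimum momentum uncertainty is:
   Δp ≈ ℏ/(2L) = 1.695e-25 kg·m/s

3. The kinetic energy is approximately:
   KE ≈ (Δp)²/(2m) = (1.695e-25)²/(2 × 9.109e-31 kg)
   KE ≈ 1.578e-20 J = 98.479 meV

This is an order-of-magnitude estimate of the ground state energy.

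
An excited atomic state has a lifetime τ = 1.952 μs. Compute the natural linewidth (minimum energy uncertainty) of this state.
168.599 peV

Using the energy-time uncertainty principle:
ΔEΔt ≥ ℏ/2

The lifetime τ represents the time uncertainty Δt.
The natural linewidth (minimum energy uncertainty) is:

ΔE = ℏ/(2τ)
ΔE = (1.055e-34 J·s) / (2 × 1.952e-06 s)
ΔE = 2.701e-29 J = 168.599 peV

This natural linewidth limits the precision of spectroscopic measurements.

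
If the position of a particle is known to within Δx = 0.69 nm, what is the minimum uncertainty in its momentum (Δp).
7.642 × 10^-26 kg·m/s

Using the Heisenberg uncertainty principle:
ΔxΔp ≥ ℏ/2

The minimum uncertainty in momentum is:
Δp_min = ℏ/(2Δx)
Δp_min = (1.055e-34 J·s) / (2 × 6.900e-10 m)
Δp_min = 7.642e-26 kg·m/s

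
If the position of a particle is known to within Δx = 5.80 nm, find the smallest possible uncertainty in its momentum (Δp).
9.091 × 10^-27 kg·m/s

Using the Heisenberg uncertainty principle:
ΔxΔp ≥ ℏ/2

The minimum uncertainty in momentum is:
Δp_min = ℏ/(2Δx)
Δp_min = (1.055e-34 J·s) / (2 × 5.800e-09 m)
Δp_min = 9.091e-27 kg·m/s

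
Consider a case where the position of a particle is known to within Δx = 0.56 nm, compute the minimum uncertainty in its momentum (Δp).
9.416 × 10^-26 kg·m/s

Using the Heisenberg uncertainty principle:
ΔxΔp ≥ ℏ/2

The minimum uncertainty in momentum is:
Δp_min = ℏ/(2Δx)
Δp_min = (1.055e-34 J·s) / (2 × 5.600e-10 m)
Δp_min = 9.416e-26 kg·m/s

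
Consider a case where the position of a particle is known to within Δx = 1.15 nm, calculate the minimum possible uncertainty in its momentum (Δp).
4.585 × 10^-26 kg·m/s

Using the Heisenberg uncertainty principle:
ΔxΔp ≥ ℏ/2

The minimum uncertainty in momentum is:
Δp_min = ℏ/(2Δx)
Δp_min = (1.055e-34 J·s) / (2 × 1.150e-09 m)
Δp_min = 4.585e-26 kg·m/s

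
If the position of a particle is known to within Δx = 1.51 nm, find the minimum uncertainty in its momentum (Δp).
3.492 × 10^-26 kg·m/s

Using the Heisenberg uncertainty principle:
ΔxΔp ≥ ℏ/2

The minimum uncertainty in momentum is:
Δp_min = ℏ/(2Δx)
Δp_min = (1.055e-34 J·s) / (2 × 1.510e-09 m)
Δp_min = 3.492e-26 kg·m/s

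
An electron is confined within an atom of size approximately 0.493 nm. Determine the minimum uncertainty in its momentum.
1.070 × 10^-25 kg·m/s

Using the Heisenberg uncertainty principle:
ΔxΔp ≥ ℏ/2

With Δx ≈ L = 4.930e-10 m (the confinement size):
Δp_min = ℏ/(2Δx)
Δp_min = (1.055e-34 J·s) / (2 × 4.930e-10 m)
Δp_min = 1.070e-25 kg·m/s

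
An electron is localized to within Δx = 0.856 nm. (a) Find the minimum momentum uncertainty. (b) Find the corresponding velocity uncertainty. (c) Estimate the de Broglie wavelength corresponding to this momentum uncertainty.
(a) Δp_min = 6.160 × 10^-26 kg·m/s
(b) Δv_min = 67.621 km/s
(c) λ_dB = 10.757 nm

Step-by-step:

(a) From the uncertainty principle:
Δp_min = ℏ/(2Δx) = (1.055e-34 J·s)/(2 × 8.560e-10 m) = 6.160e-26 kg·m/s

(b) The velocity uncertainty:
Δv = Δp/m = (6.160e-26 kg·m/s)/(9.109e-31 kg) = 6.762e+04 m/s = 67.621 km/s

(c) The de Broglie wavelength for this momentum:
λ = h/p = (6.626e-34 J·s)/(6.160e-26 kg·m/s) = 1.076e-08 m = 10.757 nm

Note: The de Broglie wavelength is comparable to the localization size, as expected from wave-particle duality.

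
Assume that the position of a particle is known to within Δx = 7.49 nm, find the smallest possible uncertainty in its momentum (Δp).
7.040 × 10^-27 kg·m/s

Using the Heisenberg uncertainty principle:
ΔxΔp ≥ ℏ/2

The minimum uncertainty in momentum is:
Δp_min = ℏ/(2Δx)
Δp_min = (1.055e-34 J·s) / (2 × 7.490e-09 m)
Δp_min = 7.040e-27 kg·m/s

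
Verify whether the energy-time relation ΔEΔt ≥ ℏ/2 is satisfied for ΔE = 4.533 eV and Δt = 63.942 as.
No, it violates the uncertainty relation.

Calculate the product ΔEΔt:
ΔE = 4.533 eV = 7.263e-19 J
ΔEΔt = (7.263e-19 J) × (6.394e-17 s)
ΔEΔt = 4.644e-35 J·s

Compare to the minimum allowed value ℏ/2:
ℏ/2 = 5.273e-35 J·s

Since ΔEΔt = 4.644e-35 J·s < 5.273e-35 J·s = ℏ/2,
this violates the uncertainty relation.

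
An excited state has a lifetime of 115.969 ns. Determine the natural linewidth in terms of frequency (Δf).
686.196 kHz

Using the energy-time uncertainty principle and E = hf:
ΔEΔt ≥ ℏ/2
hΔf·Δt ≥ ℏ/2

The minimum frequency uncertainty is:
Δf = ℏ/(2hτ) = 1/(4πτ)
Δf = 1/(4π × 1.160e-07 s)
Δf = 6.862e+05 Hz = 686.196 kHz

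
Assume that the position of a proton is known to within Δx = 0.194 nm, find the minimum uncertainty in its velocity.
162.497 m/s

Using the Heisenberg uncertainty principle and Δp = mΔv:
ΔxΔp ≥ ℏ/2
Δx(mΔv) ≥ ℏ/2

The minimum uncertainty in velocity is:
Δv_min = ℏ/(2mΔx)
Δv_min = (1.055e-34 J·s) / (2 × 1.673e-27 kg × 1.940e-10 m)
Δv_min = 1.625e+02 m/s = 162.497 m/s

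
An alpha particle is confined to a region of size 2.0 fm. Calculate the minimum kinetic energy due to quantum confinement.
326.452 keV

Using the uncertainty principle:

1. Position uncertainty: Δx ≈ 2.000e-15 m
2. Minimum momentum uncertainty: Δp = ℏ/(2Δx) = 2.636e-20 kg·m/s
3. Minimum kinetic energy:
   KE = (Δp)²/(2m) = (2.636e-20)²/(2 × 6.645e-27 kg)
   KE = 5.230e-14 J = 326.452 keV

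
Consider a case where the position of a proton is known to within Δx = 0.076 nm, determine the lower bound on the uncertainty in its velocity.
414.796 m/s

Using the Heisenberg uncertainty principle and Δp = mΔv:
ΔxΔp ≥ ℏ/2
Δx(mΔv) ≥ ℏ/2

The minimum uncertainty in velocity is:
Δv_min = ℏ/(2mΔx)
Δv_min = (1.055e-34 J·s) / (2 × 1.673e-27 kg × 7.600e-11 m)
Δv_min = 4.148e+02 m/s = 414.796 m/s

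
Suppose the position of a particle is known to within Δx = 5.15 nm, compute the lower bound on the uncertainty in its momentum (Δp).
1.024 × 10^-26 kg·m/s

Using the Heisenberg uncertainty principle:
ΔxΔp ≥ ℏ/2

The minimum uncertainty in momentum is:
Δp_min = ℏ/(2Δx)
Δp_min = (1.055e-34 J·s) / (2 × 5.150e-09 m)
Δp_min = 1.024e-26 kg·m/s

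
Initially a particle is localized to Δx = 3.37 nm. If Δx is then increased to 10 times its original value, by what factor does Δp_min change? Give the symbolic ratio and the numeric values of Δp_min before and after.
Original Δp_min = 1.565 × 10^-26 kg·m/s; new Δp'_min = 1.565 × 10^-27 kg·m/s; ratio Δp'_min/Δp_min = 1/10.

From the uncertainty principle ΔxΔp ≥ ℏ/2, the minimum momentum uncertainty is Δp_min = ℏ/(2Δx).

Original (Δx = 3.37 nm = 3.370e-09 m):
Δp_min = (1.055e-34 J·s)/(2 × 3.370e-09 m) = 1.565e-26 kg·m/s

When Δx → 10Δx:
Δp'_min = ℏ/(2 × 10Δx) = (1/10) × ℏ/(2Δx) = (1/10) × Δp_min
Δp'_min = 1/10 × 1.565e-26 kg·m/s = 1.565e-27 kg·m/s

Since Δp_min ∝ 1/Δx, when Δx is increased to 10 times its original value, Δp_min decreases to 1/10 of its original value.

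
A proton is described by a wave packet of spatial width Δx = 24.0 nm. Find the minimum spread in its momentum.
2.197 × 10^-27 kg·m/s

For a wave packet, the spatial width Δx and momentum spread Δp are related by the uncertainty principle:
ΔxΔp ≥ ℏ/2

The minimum momentum spread is:
Δp_min = ℏ/(2Δx)
Δp_min = (1.055e-34 J·s) / (2 × 2.400e-08 m)
Δp_min = 2.197e-27 kg·m/s

A wave packet cannot have both a well-defined position and well-defined momentum.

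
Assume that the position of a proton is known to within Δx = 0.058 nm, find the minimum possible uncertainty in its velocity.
543.526 m/s

Using the Heisenberg uncertainty principle and Δp = mΔv:
ΔxΔp ≥ ℏ/2
Δx(mΔv) ≥ ℏ/2

The minimum uncertainty in velocity is:
Δv_min = ℏ/(2mΔx)
Δv_min = (1.055e-34 J·s) / (2 × 1.673e-27 kg × 5.800e-11 m)
Δv_min = 5.435e+02 m/s = 543.526 m/s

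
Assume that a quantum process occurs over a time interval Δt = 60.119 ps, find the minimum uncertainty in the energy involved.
5.474 μeV

Using the energy-time uncertainty principle:
ΔEΔt ≥ ℏ/2

The minimum uncertainty in energy is:
ΔE_min = ℏ/(2Δt)
ΔE_min = (1.055e-34 J·s) / (2 × 6.012e-11 s)
ΔE_min = 8.771e-25 J = 5.474 μeV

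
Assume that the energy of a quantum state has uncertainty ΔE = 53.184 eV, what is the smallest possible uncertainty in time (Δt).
6.188 as

Using the energy-time uncertainty principle:
ΔEΔt ≥ ℏ/2

The minimum uncertainty in time is:
Δt_min = ℏ/(2ΔE)
Δt_min = (1.055e-34 J·s) / (2 × 8.521e-18 J)
Δt_min = 6.188e-18 s = 6.188 as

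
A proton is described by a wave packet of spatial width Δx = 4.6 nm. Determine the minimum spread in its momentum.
1.146 × 10^-26 kg·m/s

For a wave packet, the spatial width Δx and momentum spread Δp are related by the uncertainty principle:
ΔxΔp ≥ ℏ/2

The minimum momentum spread is:
Δp_min = ℏ/(2Δx)
Δp_min = (1.055e-34 J·s) / (2 × 4.600e-09 m)
Δp_min = 1.146e-26 kg·m/s

A wave packet cannot have both a well-defined position and well-defined momentum.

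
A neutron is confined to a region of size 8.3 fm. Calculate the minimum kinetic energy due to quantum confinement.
75.197 keV

Using the uncertainty principle:

1. Position uncertainty: Δx ≈ 8.300e-15 m
2. Minimum momentum uncertainty: Δp = ℏ/(2Δx) = 6.353e-21 kg·m/s
3. Minimum kinetic energy:
   KE = (Δp)²/(2m) = (6.353e-21)²/(2 × 1.675e-27 kg)
   KE = 1.205e-14 J = 75.197 keV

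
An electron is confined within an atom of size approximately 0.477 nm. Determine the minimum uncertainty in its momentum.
1.105 × 10^-25 kg·m/s

Using the Heisenberg uncertainty principle:
ΔxΔp ≥ ℏ/2

With Δx ≈ L = 4.770e-10 m (the confinement size):
Δp_min = ℏ/(2Δx)
Δp_min = (1.055e-34 J·s) / (2 × 4.770e-10 m)
Δp_min = 1.105e-25 kg·m/s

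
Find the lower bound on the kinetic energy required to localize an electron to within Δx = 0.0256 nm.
14.534 eV

Localizing a particle requires giving it sufficient momentum uncertainty:

1. From uncertainty principle: Δp ≥ ℏ/(2Δx)
   Δp_min = (1.055e-34 J·s) / (2 × 2.560e-11 m)
   Δp_min = 2.060e-24 kg·m/s

2. This momentum uncertainty corresponds to kinetic energy:
   KE ≈ (Δp)²/(2m) = (2.060e-24)²/(2 × 9.109e-31 kg)
   KE = 2.329e-18 J = 14.534 eV

Tighter localization requires more energy.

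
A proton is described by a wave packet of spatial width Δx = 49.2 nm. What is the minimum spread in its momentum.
1.072 × 10^-27 kg·m/s

For a wave packet, the spatial width Δx and momentum spread Δp are related by the uncertainty principle:
ΔxΔp ≥ ℏ/2

The minimum momentum spread is:
Δp_min = ℏ/(2Δx)
Δp_min = (1.055e-34 J·s) / (2 × 4.920e-08 m)
Δp_min = 1.072e-27 kg·m/s

A wave packet cannot have both a well-defined position and well-defined momentum.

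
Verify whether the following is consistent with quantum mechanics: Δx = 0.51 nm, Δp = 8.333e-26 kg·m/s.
No, it violates the uncertainty principle (impossible measurement).

Calculate the product ΔxΔp:
ΔxΔp = (5.100e-10 m) × (8.333e-26 kg·m/s)
ΔxΔp = 4.250e-35 J·s

Compare to the minimum allowed value ℏ/2:
ℏ/2 = 5.273e-35 J·s

Since ΔxΔp = 4.250e-35 J·s < 5.273e-35 J·s = ℏ/2,
the measurement violates the uncertainty principle.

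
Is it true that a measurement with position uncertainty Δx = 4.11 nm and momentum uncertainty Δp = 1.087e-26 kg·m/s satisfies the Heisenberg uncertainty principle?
No, it violates the uncertainty principle (impossible measurement).

Calculate the product ΔxΔp:
ΔxΔp = (4.110e-09 m) × (1.087e-26 kg·m/s)
ΔxΔp = 4.468e-35 J·s

Compare to the minimum allowed value ℏ/2:
ℏ/2 = 5.273e-35 J·s

Since ΔxΔp = 4.468e-35 J·s < 5.273e-35 J·s = ℏ/2,
the measurement violates the uncertainty principle.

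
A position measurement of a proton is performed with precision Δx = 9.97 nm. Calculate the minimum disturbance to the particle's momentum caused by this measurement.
5.289 × 10^-27 kg·m/s

The uncertainty principle implies that measuring position disturbs momentum:
ΔxΔp ≥ ℏ/2

When we measure position with precision Δx, we necessarily introduce a momentum uncertainty:
Δp ≥ ℏ/(2Δx)
Δp_min = (1.055e-34 J·s) / (2 × 9.970e-09 m)
Δp_min = 5.289e-27 kg·m/s

The more precisely we measure position, the greater the momentum disturbance.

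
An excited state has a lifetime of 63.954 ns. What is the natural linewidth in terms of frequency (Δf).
1.244 MHz

Using the energy-time uncertainty principle and E = hf:
ΔEΔt ≥ ℏ/2
hΔf·Δt ≥ ℏ/2

The minimum frequency uncertainty is:
Δf = ℏ/(2hτ) = 1/(4πτ)
Δf = 1/(4π × 6.395e-08 s)
Δf = 1.244e+06 Hz = 1.244 MHz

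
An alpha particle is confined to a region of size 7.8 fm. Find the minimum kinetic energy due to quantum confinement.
21.463 keV

Using the uncertainty principle:

1. Position uncertainty: Δx ≈ 7.800e-15 m
2. Minimum momentum uncertainty: Δp = ℏ/(2Δx) = 6.760e-21 kg·m/s
3. Minimum kinetic energy:
   KE = (Δp)²/(2m) = (6.760e-21)²/(2 × 6.645e-27 kg)
   KE = 3.439e-15 J = 21.463 keV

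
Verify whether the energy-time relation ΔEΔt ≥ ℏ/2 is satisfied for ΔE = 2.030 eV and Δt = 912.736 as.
Yes, it satisfies the uncertainty relation.

Calculate the product ΔEΔt:
ΔE = 2.030 eV = 3.252e-19 J
ΔEΔt = (3.252e-19 J) × (9.127e-16 s)
ΔEΔt = 2.969e-34 J·s

Compare to the minimum allowed value ℏ/2:
ℏ/2 = 5.273e-35 J·s

Since ΔEΔt = 2.969e-34 J·s ≥ 5.273e-35 J·s = ℏ/2,
this satisfies the uncertainty relation.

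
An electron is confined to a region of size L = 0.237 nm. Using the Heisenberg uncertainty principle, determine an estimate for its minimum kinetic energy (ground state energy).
169.577 meV

Using the uncertainty principle to estimate ground state energy:

1. The position uncertainty is approximately the confinement size:
   Δx ≈ L = 2.370e-10 m

2. From ΔxΔp ≥ ℏ/2, the minimum momentum uncertainty is:
   Δp ≈ ℏ/(2L) = 2.225e-25 kg·m/s

3. The kinetic energy is approximately:
   KE ≈ (Δp)²/(2m) = (2.225e-25)²/(2 × 9.109e-31 kg)
   KE ≈ 2.717e-20 J = 169.577 meV

This is an order-of-magnitude estimate of the ground state energy.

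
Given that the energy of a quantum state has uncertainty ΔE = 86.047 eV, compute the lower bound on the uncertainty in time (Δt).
3.825 as

Using the energy-time uncertainty principle:
ΔEΔt ≥ ℏ/2

The minimum uncertainty in time is:
Δt_min = ℏ/(2ΔE)
Δt_min = (1.055e-34 J·s) / (2 × 1.379e-17 J)
Δt_min = 3.825e-18 s = 3.825 as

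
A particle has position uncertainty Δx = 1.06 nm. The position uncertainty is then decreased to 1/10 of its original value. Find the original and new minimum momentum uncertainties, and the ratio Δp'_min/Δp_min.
Original Δp_min = 4.974 × 10^-26 kg·m/s; new Δp'_min = 4.974 × 10^-25 kg·m/s; ratio Δp'_min/Δp_min = 10.

From the uncertainty principle ΔxΔp ≥ ℏ/2, the minimum momentum uncertainty is Δp_min = ℏ/(2Δx).

Original (Δx = 1.06 nm = 1.060e-09 m):
Δp_min = (1.055e-34 J·s)/(2 × 1.060e-09 m) = 4.974e-26 kg·m/s

When Δx → (1/10)Δx:
Δp'_min = ℏ/(2 × (1/10)Δx) = 10 × ℏ/(2Δx) = 10 × Δp_min
Δp'_min = 10 × 4.974e-26 kg·m/s = 4.974e-25 kg·m/s

Since Δp_min ∝ 1/Δx, when Δx is decreased to 1/10 of its original value, Δp_min increases to 10 times its original value.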